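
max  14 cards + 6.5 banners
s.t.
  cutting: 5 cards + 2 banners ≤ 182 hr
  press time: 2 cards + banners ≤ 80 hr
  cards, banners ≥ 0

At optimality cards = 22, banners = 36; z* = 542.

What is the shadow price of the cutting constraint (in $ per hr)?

Check each constraint at x*: cutting 182/182 (tight); press time 80/80 (tight).
From A_Bᵀ y = c: 5·y_cutting + 2·y_press time = 14; 2·y_cutting + 1·y_press time = 6.5.
This yields shadow prices y_cutting = 1, y_press time = 4.5.
Shadow price of cutting = 1.

1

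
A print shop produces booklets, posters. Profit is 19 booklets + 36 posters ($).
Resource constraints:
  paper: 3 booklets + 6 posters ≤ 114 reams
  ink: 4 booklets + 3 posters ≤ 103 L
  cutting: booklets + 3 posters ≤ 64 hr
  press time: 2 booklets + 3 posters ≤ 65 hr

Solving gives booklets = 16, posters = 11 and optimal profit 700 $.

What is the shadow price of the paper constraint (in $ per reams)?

At the optimum: paper uses 114 of 114 (binding); ink uses 97 of 103 (slack = 6); cutting uses 49 of 64 (slack = 15); press time uses 65 of 65 (binding).
Slack constraints have shadow price 0 (complementary slackness).
The binding rows give the dual system: 3·y_paper + 2·y_press time = 19 and 6·y_paper + 3·y_press time = 36.
Solving: y_paper = 5, y_press time = 2.
Shadow price of paper = 5.

5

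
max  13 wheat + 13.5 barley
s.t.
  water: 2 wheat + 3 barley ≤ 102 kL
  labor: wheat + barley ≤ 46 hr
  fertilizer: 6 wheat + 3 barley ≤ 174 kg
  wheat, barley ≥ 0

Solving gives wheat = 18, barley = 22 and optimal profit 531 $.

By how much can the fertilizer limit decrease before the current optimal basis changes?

72

Binding constraints: water, fertilizer. The basis is B = [[2,3],[6,3]] with det -12.
Per unit decrease in fertilizer, x* moves by d = (-0.25, 0.1667).
The basis stays optimal until wheat reaches 0; allowable decrease = 72 kg.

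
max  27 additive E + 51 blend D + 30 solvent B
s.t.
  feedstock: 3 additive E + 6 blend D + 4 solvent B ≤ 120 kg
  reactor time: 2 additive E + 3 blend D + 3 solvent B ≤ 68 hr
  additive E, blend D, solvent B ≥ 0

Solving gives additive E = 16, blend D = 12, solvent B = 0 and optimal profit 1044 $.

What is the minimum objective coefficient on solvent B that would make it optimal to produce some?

At the optimum: feedstock uses 120 of 120 (binding); reactor time uses 68 of 68 (binding).
The binding rows give the dual system: 3·y_feedstock + 2·y_reactor time = 27 and 6·y_feedstock + 3·y_reactor time = 51.
→ y_feedstock = 7 and y_reactor time = 3.
solvent B enters the basis when its profit ≥ yᵀa₃ = 7·4 + 3·3 = 37.

37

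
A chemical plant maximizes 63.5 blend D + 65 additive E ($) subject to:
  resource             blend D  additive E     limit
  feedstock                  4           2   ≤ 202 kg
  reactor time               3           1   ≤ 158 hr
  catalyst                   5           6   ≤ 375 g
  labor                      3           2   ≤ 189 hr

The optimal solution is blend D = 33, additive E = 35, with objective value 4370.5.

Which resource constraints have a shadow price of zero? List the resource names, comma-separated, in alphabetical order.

labor, reactor time

feedstock: 202/202 (binding)
reactor time: 134/158 (slack 24)
catalyst: 375/375 (binding)
labor: 169/189 (slack 20)
By complementary slackness, a constraint with positive slack has shadow price 0 → labor, reactor time.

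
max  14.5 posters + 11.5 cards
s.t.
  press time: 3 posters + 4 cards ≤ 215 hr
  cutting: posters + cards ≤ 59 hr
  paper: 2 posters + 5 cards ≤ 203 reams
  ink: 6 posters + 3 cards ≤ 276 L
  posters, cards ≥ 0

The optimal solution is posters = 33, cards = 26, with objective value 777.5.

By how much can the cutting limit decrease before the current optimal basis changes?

Binding constraints: cutting, ink. The basis is B = [[1,1],[6,3]] with det -3.
Per unit decrease in cutting, x* moves by d = (1, -2).
The basis stays optimal until cards reaches 0; allowable decrease = 13 hr.

13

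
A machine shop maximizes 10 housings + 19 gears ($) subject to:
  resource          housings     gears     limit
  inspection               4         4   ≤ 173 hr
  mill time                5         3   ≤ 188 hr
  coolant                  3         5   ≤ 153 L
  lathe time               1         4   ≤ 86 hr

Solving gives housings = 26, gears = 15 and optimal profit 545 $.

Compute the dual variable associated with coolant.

3

Binding: coolant and lathe time. Non-binding: inspection (9 unused), mill time (13 unused).
Since inspection, mill time are not tight, their duals are 0.
Dual feasibility on the basic columns requires 3·y_coolant + 1·y_lathe time = 10, 5·y_coolant + 4·y_lathe time = 19.
Solving: y_coolant = 3, y_lathe time = 1.
Shadow price of coolant = 3.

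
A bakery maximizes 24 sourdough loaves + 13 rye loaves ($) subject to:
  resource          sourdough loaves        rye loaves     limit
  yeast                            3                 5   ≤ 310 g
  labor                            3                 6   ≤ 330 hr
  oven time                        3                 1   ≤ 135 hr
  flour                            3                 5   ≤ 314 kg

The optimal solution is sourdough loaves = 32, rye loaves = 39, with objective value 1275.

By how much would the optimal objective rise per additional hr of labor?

1

At the optimum: yeast uses 291 of 310 (slack = 19); labor uses 330 of 330 (binding); oven time uses 135 of 135 (binding); flour uses 291 of 314 (slack = 23).
Since yeast, flour are not tight, their duals are 0.
From A_Bᵀ y = c: 3·y_labor + 3·y_oven time = 24; 6·y_labor + 1·y_oven time = 13.
Solving: y_labor = 1, y_oven time = 7.
Shadow price of labor = 1.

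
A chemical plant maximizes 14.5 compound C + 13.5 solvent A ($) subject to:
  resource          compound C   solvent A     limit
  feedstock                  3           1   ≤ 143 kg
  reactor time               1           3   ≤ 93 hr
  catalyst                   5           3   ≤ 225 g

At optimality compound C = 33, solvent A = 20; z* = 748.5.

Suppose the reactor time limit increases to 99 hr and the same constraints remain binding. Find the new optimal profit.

760.5

Check each constraint at x*: feedstock 119/143 (slack 24); reactor time 93/93 (tight); catalyst 225/225 (tight).
By complementary slackness, y = 0 for the non-binding constraint.
The binding rows give the dual system: 1·y_reactor time + 5·y_catalyst = 14.5 and 3·y_reactor time + 3·y_catalyst = 13.5.
→ y_reactor time = 2 and y_catalyst = 2.5.
Δz = y_reactor time·Δb = 2 × (6) = 12, so new z* = 748.5 + 12 = 760.5.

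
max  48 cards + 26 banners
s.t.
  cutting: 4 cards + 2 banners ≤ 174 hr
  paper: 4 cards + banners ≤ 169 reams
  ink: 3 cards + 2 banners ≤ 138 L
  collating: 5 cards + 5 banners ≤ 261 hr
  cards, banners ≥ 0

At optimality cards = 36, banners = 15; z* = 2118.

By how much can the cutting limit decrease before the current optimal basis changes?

Binding constraints: cutting, ink. The basis is B = [[4,2],[3,2]] with det 2.
Per unit decrease in cutting, x* moves by d = (-1, 1.5).
The basis stays optimal until collating becomes binding; allowable decrease = 2.4 hr.

2.4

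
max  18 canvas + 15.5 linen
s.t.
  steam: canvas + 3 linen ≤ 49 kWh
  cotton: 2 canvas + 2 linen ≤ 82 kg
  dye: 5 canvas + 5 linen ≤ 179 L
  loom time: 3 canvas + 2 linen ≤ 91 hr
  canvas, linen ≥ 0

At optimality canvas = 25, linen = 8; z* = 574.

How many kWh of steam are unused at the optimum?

steam used = 1·25 + 3·8 = 49; slack = 49 − 49 = 0.

0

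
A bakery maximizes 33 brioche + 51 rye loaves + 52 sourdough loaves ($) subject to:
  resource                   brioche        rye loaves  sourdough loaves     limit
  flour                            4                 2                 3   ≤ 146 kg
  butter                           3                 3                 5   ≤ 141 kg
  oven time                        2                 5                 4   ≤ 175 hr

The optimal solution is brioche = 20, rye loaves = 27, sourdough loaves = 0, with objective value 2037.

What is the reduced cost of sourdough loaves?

Check each constraint at x*: flour 134/146 (slack 12); butter 141/141 (tight); oven time 175/175 (tight).
Since flour is not tight, its dual is 0.
Dual feasibility on the basic columns requires 3·y_butter + 2·y_oven time = 33, 3·y_butter + 5·y_oven time = 51.
Solving: y_butter = 7, y_oven time = 6.
Reduced cost of sourdough loaves: c₃ − yᵀa₃ = 52 − (7·5 + 6·4) = 52 − 59 = -7.

-7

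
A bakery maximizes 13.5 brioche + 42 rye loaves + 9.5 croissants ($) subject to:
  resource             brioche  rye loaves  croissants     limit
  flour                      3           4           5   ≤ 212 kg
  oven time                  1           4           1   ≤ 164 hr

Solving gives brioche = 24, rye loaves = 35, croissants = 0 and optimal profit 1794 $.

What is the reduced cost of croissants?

-7

Check each constraint at x*: flour 212/212 (tight); oven time 164/164 (tight).
Dual feasibility on the basic columns requires 3·y_flour + 1·y_oven time = 13.5, 4·y_flour + 4·y_oven time = 42.
Solving: y_flour = 1.5, y_oven time = 9.
Reduced cost of croissants: c₃ − yᵀa₃ = 9.5 − (1.5·5 + 9·1) = 9.5 − 16.5 = -7.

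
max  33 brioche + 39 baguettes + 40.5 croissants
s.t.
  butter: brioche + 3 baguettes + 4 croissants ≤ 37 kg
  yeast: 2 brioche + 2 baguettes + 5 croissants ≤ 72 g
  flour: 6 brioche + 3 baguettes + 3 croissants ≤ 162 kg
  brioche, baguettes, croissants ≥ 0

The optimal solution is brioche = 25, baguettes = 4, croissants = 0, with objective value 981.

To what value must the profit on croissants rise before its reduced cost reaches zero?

At the optimum: butter uses 37 of 37 (binding); yeast uses 58 of 72 (slack = 14); flour uses 162 of 162 (binding).
Slack constraints have shadow price 0 (complementary slackness).
Dual feasibility on the basic columns requires 1·y_butter + 6·y_flour = 33, 3·y_butter + 3·y_flour = 39.
Solving: y_butter = 9, y_flour = 4.
croissants enters the basis when its profit ≥ yᵀa₃ = 9·4 + 4·3 = 48.

48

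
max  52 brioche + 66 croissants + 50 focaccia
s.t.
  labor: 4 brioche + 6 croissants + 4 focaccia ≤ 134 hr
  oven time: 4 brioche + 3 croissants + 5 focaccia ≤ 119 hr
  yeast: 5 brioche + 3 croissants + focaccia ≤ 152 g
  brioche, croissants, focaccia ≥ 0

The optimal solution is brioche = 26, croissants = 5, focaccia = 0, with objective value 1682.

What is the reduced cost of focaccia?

-6

At the optimum: labor uses 134 of 134 (binding); oven time uses 119 of 119 (binding); yeast uses 145 of 152 (slack = 7).
Slack constraints have shadow price 0 (complementary slackness).
Dual feasibility on the basic columns requires 4·y_labor + 4·y_oven time = 52, 6·y_labor + 3·y_oven time = 66.
→ y_labor = 9 and y_oven time = 4.
Reduced cost of focaccia: c₃ − yᵀa₃ = 50 − (9·4 + 4·5) = 50 − 56 = -6.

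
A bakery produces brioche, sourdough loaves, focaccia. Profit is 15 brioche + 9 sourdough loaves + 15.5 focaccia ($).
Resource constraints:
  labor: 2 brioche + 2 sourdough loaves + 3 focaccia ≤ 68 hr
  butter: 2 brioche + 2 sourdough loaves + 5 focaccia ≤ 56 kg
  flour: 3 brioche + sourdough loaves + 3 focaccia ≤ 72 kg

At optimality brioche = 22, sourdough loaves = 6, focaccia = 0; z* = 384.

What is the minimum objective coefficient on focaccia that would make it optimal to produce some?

24

Check each constraint at x*: labor 56/68 (slack 12); butter 56/56 (tight); flour 72/72 (tight).
Since labor is not tight, its dual is 0.
Dual feasibility on the basic columns requires 2·y_butter + 3·y_flour = 15, 2·y_butter + 1·y_flour = 9.
→ y_butter = 3 and y_flour = 3.
focaccia enters the basis when its profit ≥ yᵀa₃ = 3·5 + 3·3 = 24.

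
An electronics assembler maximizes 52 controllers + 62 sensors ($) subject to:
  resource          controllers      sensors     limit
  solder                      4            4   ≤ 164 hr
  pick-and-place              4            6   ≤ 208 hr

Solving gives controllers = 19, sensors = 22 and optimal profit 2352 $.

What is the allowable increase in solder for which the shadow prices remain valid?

Binding constraints: solder, pick-and-place. The basis is B = [[4,4],[4,6]] with det 8.
Per unit increase in solder, x* moves by d = (0.75, -0.5).
The basis stays optimal until sensors reaches 0; allowable increase = 44 hr.

44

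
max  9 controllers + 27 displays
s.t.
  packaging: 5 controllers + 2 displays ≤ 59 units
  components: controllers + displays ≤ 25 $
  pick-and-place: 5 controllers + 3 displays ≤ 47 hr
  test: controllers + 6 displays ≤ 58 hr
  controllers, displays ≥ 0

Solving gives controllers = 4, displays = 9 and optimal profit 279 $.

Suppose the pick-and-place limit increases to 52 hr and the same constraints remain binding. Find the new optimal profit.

284

Check each constraint at x*: packaging 38/59 (slack 21); components 13/25 (slack 12); pick-and-place 47/47 (tight); test 58/58 (tight).
Since packaging, components are not tight, their duals are 0.
The binding rows give the dual system: 5·y_pick-and-place + 1·y_test = 9 and 3·y_pick-and-place + 6·y_test = 27.
This yields shadow prices y_pick-and-place = 1, y_test = 4.
Δz = y_pick-and-place·Δb = 1 × (5) = 5, so new z* = 279 + 5 = 284.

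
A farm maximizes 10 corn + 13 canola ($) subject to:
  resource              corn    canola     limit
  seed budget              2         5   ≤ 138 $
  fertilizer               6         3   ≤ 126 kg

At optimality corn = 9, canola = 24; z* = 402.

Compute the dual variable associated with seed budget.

Both seed budget and fertilizer are binding at x*.
Dual feasibility on the basic columns requires 2·y_seed budget + 6·y_fertilizer = 10, 5·y_seed budget + 3·y_fertilizer = 13.
Solving: y_seed budget = 2, y_fertilizer = 1.
Shadow price of seed budget = 2.

2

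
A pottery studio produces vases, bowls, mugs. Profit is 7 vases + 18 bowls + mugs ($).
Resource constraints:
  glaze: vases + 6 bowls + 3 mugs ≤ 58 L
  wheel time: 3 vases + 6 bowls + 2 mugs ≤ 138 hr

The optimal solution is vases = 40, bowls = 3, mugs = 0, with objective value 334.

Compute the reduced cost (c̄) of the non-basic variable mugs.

Check each constraint at x*: glaze 58/58 (tight); wheel time 138/138 (tight).
Dual feasibility on the basic columns requires 1·y_glaze + 3·y_wheel time = 7, 6·y_glaze + 6·y_wheel time = 18.
This yields shadow prices y_glaze = 1, y_wheel time = 2.
Reduced cost of mugs: c₃ − yᵀa₃ = 1 − (1·3 + 2·2) = 1 − 7 = -6.

-6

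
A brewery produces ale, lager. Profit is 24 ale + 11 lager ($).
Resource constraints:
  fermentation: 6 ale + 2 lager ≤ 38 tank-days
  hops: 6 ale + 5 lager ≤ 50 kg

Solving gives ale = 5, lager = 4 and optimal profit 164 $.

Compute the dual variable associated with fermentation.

Both fermentation and hops are binding at x*.
The binding rows give the dual system: 6·y_fermentation + 6·y_hops = 24 and 2·y_fermentation + 5·y_hops = 11.
→ y_fermentation = 3 and y_hops = 1.
Shadow price of fermentation = 3.

3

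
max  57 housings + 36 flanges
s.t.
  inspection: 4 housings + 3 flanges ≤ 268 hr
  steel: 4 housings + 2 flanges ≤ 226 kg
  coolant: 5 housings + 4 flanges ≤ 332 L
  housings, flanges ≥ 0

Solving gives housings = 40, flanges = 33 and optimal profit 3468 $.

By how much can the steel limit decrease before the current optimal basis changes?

60

Binding constraints: steel, coolant. The basis is B = [[4,2],[5,4]] with det 6.
Per unit decrease in steel, x* moves by d = (-0.6667, 0.8333).
The basis stays optimal until housings reaches 0; allowable decrease = 60 kg.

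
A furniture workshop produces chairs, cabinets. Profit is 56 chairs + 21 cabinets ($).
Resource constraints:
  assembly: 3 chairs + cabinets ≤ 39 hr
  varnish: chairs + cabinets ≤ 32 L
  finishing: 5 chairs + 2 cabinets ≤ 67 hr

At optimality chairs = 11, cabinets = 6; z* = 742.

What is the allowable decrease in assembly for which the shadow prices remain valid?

Binding constraints: assembly, finishing. The basis is B = [[3,1],[5,2]] with det 1.
Per unit decrease in assembly, x* moves by d = (-2, 5).
The basis stays optimal until varnish becomes binding; allowable decrease = 5 hr.

5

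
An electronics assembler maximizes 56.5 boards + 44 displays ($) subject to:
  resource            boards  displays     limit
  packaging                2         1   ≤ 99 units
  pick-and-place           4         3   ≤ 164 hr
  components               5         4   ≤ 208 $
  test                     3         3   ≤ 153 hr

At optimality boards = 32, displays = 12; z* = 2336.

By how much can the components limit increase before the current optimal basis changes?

Binding constraints: pick-and-place, components. The basis is B = [[4,3],[5,4]] with det 1.
Per unit increase in components, x* moves by d = (-3, 4).
The basis stays optimal until test becomes binding; allowable increase = 7 $.

7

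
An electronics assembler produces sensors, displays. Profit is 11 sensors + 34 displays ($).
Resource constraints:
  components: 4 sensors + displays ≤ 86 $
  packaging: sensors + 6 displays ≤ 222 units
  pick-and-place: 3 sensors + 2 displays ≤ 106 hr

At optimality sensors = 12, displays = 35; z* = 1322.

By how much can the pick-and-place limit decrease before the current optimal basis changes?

Binding constraints: packaging, pick-and-place. The basis is B = [[1,6],[3,2]] with det -16.
Per unit decrease in pick-and-place, x* moves by d = (-0.375, 0.0625).
The basis stays optimal until sensors reaches 0; allowable decrease = 32 hr.

32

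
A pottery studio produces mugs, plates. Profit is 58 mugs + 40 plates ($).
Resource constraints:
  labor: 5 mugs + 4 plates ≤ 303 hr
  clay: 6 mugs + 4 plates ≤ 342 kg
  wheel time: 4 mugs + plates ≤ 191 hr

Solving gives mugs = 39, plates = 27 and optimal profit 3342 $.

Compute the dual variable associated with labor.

2

Binding: labor and clay. Non-binding: wheel time (8 unused).
By complementary slackness, y = 0 for the non-binding constraint.
Dual feasibility on the basic columns requires 5·y_labor + 6·y_clay = 58, 4·y_labor + 4·y_clay = 40.
→ y_labor = 2 and y_clay = 8.
Shadow price of labor = 2.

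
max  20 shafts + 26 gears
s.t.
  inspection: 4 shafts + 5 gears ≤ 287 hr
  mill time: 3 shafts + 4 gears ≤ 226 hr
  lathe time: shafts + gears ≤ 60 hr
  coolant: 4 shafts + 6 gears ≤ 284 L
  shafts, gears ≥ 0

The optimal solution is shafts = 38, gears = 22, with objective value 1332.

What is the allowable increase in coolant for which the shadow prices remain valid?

48

Binding constraints: lathe time, coolant. The basis is B = [[1,1],[4,6]] with det 2.
Per unit increase in coolant, x* moves by d = (-0.5, 0.5).
The basis stays optimal until mill time becomes binding; allowable increase = 48 L.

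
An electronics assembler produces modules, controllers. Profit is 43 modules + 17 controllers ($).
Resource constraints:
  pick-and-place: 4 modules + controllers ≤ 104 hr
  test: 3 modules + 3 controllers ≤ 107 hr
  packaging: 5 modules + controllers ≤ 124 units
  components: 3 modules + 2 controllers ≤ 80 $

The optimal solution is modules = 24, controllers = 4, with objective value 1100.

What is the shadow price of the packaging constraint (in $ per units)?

Binding: packaging and components. Non-binding: pick-and-place (4 unused), test (23 unused).
Since pick-and-place, test are not tight, their duals are 0.
The binding rows give the dual system: 5·y_packaging + 3·y_components = 43 and 1·y_packaging + 2·y_components = 17.
Solving: y_packaging = 5, y_components = 6.
Shadow price of packaging = 5.

5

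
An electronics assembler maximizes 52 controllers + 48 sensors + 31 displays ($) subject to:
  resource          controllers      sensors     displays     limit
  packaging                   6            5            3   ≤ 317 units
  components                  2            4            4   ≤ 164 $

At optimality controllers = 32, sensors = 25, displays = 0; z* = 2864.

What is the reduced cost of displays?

-1

At the optimum: packaging uses 317 of 317 (binding); components uses 164 of 164 (binding).
The binding rows give the dual system: 6·y_packaging + 2·y_components = 52 and 5·y_packaging + 4·y_components = 48.
Solving: y_packaging = 8, y_components = 2.
Reduced cost of displays: c₃ − yᵀa₃ = 31 − (8·3 + 2·4) = 31 − 32 = -1.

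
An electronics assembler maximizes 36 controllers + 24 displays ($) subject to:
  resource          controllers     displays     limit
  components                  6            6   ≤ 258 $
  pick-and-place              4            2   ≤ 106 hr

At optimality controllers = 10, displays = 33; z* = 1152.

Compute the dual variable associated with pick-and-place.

6

Check each constraint at x*: components 258/258 (tight); pick-and-place 106/106 (tight).
The binding rows give the dual system: 6·y_components + 4·y_pick-and-place = 36 and 6·y_components + 2·y_pick-and-place = 24.
→ y_components = 2 and y_pick-and-place = 6.
Shadow price of pick-and-place = 6.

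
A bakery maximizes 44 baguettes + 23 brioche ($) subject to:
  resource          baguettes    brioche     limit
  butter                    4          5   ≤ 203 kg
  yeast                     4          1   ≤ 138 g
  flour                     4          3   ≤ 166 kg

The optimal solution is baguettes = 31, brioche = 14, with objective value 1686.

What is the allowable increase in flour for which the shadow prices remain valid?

4.5

Binding constraints: yeast, flour. The basis is B = [[4,1],[4,3]] with det 8.
Per unit increase in flour, x* moves by d = (-0.125, 0.5).
The basis stays optimal until butter becomes binding; allowable increase = 4.5 kg.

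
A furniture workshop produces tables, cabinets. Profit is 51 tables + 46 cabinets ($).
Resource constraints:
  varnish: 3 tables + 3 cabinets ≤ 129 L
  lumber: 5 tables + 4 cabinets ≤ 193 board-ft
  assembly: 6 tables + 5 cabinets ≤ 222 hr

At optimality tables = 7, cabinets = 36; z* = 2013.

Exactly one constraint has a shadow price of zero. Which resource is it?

varnish: 129/129 (binding)
lumber: 179/193 (slack 14)
assembly: 222/222 (binding)
By complementary slackness, a constraint with positive slack has shadow price 0 → lumber.

lumber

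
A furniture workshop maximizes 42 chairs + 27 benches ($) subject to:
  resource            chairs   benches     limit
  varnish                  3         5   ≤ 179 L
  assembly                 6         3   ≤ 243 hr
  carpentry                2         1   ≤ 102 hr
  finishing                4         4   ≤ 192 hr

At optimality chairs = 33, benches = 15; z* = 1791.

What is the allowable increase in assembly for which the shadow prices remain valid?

Binding constraints: assembly, finishing. The basis is B = [[6,3],[4,4]] with det 12.
Per unit increase in assembly, x* moves by d = (0.3333, -0.3333).
The basis stays optimal until benches reaches 0; allowable increase = 45 hr.

45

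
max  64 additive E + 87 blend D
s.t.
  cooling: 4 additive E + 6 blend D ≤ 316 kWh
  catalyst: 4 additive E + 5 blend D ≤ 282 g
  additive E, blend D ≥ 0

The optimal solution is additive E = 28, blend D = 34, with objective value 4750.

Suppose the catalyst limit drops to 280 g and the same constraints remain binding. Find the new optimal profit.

Both cooling and catalyst are binding at x*.
The binding rows give the dual system: 4·y_cooling + 4·y_catalyst = 64 and 6·y_cooling + 5·y_catalyst = 87.
Solving: y_cooling = 7, y_catalyst = 9.
Δz = y_catalyst·Δb = 9 × (-2) = -18, so new z* = 4750 − 18 = 4732.

4732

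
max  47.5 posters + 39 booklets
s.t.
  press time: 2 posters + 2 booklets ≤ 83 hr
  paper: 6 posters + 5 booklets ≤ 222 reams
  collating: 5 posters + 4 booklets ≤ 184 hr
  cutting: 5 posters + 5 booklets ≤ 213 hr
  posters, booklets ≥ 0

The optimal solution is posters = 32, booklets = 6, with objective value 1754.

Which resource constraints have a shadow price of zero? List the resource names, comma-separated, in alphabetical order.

cutting, press time

press time: 76/83 (slack 7)
paper: 222/222 (binding)
collating: 184/184 (binding)
cutting: 190/213 (slack 23)
By complementary slackness, a constraint with positive slack has shadow price 0 → cutting, press time.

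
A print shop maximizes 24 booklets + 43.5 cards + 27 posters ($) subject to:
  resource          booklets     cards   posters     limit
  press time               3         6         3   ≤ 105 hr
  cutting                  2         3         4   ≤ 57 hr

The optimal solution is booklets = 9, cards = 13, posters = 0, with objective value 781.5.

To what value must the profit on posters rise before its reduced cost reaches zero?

Check each constraint at x*: press time 105/105 (tight); cutting 57/57 (tight).
The binding rows give the dual system: 3·y_press time + 2·y_cutting = 24 and 6·y_press time + 3·y_cutting = 43.5.
This yields shadow prices y_press time = 5, y_cutting = 4.5.
posters enters the basis when its profit ≥ yᵀa₃ = 5·3 + 4.5·4 = 33.

33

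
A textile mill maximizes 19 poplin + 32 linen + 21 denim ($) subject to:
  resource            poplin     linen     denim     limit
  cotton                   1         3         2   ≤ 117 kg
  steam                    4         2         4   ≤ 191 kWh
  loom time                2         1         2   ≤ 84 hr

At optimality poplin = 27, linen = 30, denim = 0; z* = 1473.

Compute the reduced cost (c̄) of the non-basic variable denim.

-7

At the optimum: cotton uses 117 of 117 (binding); steam uses 168 of 191 (slack = 23); loom time uses 84 of 84 (binding).
Since steam is not tight, its dual is 0.
From A_Bᵀ y = c: 1·y_cotton + 2·y_loom time = 19; 3·y_cotton + 1·y_loom time = 32.
This yields shadow prices y_cotton = 9, y_loom time = 5.
Reduced cost of denim: c₃ − yᵀa₃ = 21 − (9·2 + 5·2) = 21 − 28 = -7.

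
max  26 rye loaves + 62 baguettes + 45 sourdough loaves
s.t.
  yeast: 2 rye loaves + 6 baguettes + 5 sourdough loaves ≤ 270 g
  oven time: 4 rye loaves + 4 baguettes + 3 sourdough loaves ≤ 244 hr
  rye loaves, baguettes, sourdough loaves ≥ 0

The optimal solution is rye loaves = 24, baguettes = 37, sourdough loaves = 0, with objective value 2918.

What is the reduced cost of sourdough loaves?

At the optimum: yeast uses 270 of 270 (binding); oven time uses 244 of 244 (binding).
Dual feasibility on the basic columns requires 2·y_yeast + 4·y_oven time = 26, 6·y_yeast + 4·y_oven time = 62.
Solving: y_yeast = 9, y_oven time = 2.
Reduced cost of sourdough loaves: c₃ − yᵀa₃ = 45 − (9·5 + 2·3) = 45 − 51 = -6.

-6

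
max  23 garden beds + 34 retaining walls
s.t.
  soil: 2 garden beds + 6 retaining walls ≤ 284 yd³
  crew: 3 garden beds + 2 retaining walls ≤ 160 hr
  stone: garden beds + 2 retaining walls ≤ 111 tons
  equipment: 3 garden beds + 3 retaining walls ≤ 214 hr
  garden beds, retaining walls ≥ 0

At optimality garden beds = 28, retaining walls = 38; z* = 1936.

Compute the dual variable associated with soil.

Binding: soil and crew. Non-binding: stone (7 unused), equipment (16 unused).
Since stone, equipment are not tight, their duals are 0.
Dual feasibility on the basic columns requires 2·y_soil + 3·y_crew = 23, 6·y_soil + 2·y_crew = 34.
Solving: y_soil = 4, y_crew = 5.
Shadow price of soil = 4.

4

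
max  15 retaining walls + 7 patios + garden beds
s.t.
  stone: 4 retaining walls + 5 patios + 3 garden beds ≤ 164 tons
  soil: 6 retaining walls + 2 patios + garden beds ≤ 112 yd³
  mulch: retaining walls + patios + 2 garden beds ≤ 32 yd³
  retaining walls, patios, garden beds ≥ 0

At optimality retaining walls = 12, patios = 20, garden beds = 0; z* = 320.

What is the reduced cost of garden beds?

Check each constraint at x*: stone 148/164 (slack 16); soil 112/112 (tight); mulch 32/32 (tight).
By complementary slackness, y = 0 for the non-binding constraint.
From A_Bᵀ y = c: 6·y_soil + 1·y_mulch = 15; 2·y_soil + 1·y_mulch = 7.
→ y_soil = 2 and y_mulch = 3.
Reduced cost of garden beds: c₃ − yᵀa₃ = 1 − (2·1 + 3·2) = 1 − 8 = -7.

-7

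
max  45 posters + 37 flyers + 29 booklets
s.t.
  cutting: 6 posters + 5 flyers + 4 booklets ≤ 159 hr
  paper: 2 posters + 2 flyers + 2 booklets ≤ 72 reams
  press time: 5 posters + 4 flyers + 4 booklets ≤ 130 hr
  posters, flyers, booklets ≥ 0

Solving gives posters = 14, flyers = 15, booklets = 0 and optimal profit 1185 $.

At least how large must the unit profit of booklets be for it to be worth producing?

32

At the optimum: cutting uses 159 of 159 (binding); paper uses 58 of 72 (slack = 14); press time uses 130 of 130 (binding).
Slack constraints have shadow price 0 (complementary slackness).
From A_Bᵀ y = c: 6·y_cutting + 5·y_press time = 45; 5·y_cutting + 4·y_press time = 37.
→ y_cutting = 5 and y_press time = 3.
booklets enters the basis when its profit ≥ yᵀa₃ = 5·4 + 3·4 = 32.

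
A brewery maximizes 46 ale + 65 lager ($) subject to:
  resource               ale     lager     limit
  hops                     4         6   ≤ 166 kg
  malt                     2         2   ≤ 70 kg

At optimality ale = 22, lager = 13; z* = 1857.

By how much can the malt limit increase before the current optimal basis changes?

13

Binding constraints: hops, malt. The basis is B = [[4,6],[2,2]] with det -4.
Per unit increase in malt, x* moves by d = (1.5, -1).
The basis stays optimal until lager reaches 0; allowable increase = 13 kg.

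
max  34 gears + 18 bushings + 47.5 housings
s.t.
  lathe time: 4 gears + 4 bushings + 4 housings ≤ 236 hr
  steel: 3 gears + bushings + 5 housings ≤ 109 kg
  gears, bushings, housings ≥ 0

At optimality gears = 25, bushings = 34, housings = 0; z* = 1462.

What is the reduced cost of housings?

Both lathe time and steel are binding at x*.
From A_Bᵀ y = c: 4·y_lathe time + 3·y_steel = 34; 4·y_lathe time + 1·y_steel = 18.
This yields shadow prices y_lathe time = 2.5, y_steel = 8.
Reduced cost of housings: c₃ − yᵀa₃ = 47.5 − (2.5·4 + 8·5) = 47.5 − 50 = -2.5.

-2.5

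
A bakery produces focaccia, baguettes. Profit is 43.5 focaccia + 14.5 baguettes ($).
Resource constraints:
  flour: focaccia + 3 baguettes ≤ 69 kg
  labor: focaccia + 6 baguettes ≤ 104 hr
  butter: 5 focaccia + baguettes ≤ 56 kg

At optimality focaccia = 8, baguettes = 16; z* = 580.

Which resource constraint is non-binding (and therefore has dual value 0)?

flour: 56/69 (slack 13)
labor: 104/104 (binding)
butter: 56/56 (binding)
By complementary slackness, a constraint with positive slack has shadow price 0 → flour.

flour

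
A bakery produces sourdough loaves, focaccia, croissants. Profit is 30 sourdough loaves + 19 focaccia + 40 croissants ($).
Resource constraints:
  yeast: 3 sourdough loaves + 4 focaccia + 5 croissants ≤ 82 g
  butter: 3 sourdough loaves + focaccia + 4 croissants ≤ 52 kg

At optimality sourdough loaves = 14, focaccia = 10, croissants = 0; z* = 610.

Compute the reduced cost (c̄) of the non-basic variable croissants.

-3

Both yeast and butter are binding at x*.
Dual feasibility on the basic columns requires 3·y_yeast + 3·y_butter = 30, 4·y_yeast + 1·y_butter = 19.
This yields shadow prices y_yeast = 3, y_butter = 7.
Reduced cost of croissants: c₃ − yᵀa₃ = 40 − (3·5 + 7·4) = 40 − 43 = -3.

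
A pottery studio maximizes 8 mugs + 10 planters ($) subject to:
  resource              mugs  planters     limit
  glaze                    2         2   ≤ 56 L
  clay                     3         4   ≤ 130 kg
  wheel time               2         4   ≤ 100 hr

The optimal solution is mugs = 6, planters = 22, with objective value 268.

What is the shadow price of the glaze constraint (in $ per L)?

Binding: glaze and wheel time. Non-binding: clay (24 unused).
Since clay is not tight, its dual is 0.
From A_Bᵀ y = c: 2·y_glaze + 2·y_wheel time = 8; 2·y_glaze + 4·y_wheel time = 10.
→ y_glaze = 3 and y_wheel time = 1.
Shadow price of glaze = 3.

3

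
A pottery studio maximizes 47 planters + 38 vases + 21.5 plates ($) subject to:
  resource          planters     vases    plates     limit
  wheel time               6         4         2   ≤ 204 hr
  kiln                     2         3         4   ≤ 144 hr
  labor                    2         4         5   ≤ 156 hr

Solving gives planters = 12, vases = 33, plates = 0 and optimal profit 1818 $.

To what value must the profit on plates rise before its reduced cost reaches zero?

Binding: wheel time and labor. Non-binding: kiln (21 unused).
Since kiln is not tight, its dual is 0.
Dual feasibility on the basic columns requires 6·y_wheel time + 2·y_labor = 47, 4·y_wheel time + 4·y_labor = 38.
Solving: y_wheel time = 7, y_labor = 2.5.
plates enters the basis when its profit ≥ yᵀa₃ = 7·2 + 2.5·5 = 26.5.

26.5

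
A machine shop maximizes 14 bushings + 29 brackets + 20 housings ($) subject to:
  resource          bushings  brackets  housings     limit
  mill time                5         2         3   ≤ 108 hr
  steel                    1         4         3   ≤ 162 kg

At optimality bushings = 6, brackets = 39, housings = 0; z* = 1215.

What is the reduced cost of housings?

Check each constraint at x*: mill time 108/108 (tight); steel 162/162 (tight).
Dual feasibility on the basic columns requires 5·y_mill time + 1·y_steel = 14, 2·y_mill time + 4·y_steel = 29.
This yields shadow prices y_mill time = 1.5, y_steel = 6.5.
Reduced cost of housings: c₃ − yᵀa₃ = 20 − (1.5·3 + 6.5·3) = 20 − 24 = -4.

-4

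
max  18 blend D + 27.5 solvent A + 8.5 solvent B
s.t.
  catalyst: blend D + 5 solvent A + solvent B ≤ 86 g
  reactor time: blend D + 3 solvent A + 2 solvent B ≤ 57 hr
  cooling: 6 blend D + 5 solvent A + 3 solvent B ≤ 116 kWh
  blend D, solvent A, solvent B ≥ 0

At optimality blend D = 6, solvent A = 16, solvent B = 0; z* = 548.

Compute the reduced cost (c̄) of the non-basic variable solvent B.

Binding: catalyst and cooling. Non-binding: reactor time (3 unused).
Slack constraints have shadow price 0 (complementary slackness).
From A_Bᵀ y = c: 1·y_catalyst + 6·y_cooling = 18; 5·y_catalyst + 5·y_cooling = 27.5.
→ y_catalyst = 3 and y_cooling = 2.5.
Reduced cost of solvent B: c₃ − yᵀa₃ = 8.5 − (3·1 + 2.5·3) = 8.5 − 10.5 = -2.

-2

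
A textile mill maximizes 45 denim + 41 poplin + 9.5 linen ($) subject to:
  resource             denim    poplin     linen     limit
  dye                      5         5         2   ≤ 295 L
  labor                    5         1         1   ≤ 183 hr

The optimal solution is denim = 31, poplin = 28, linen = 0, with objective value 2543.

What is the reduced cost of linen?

-7.5

Check each constraint at x*: dye 295/295 (tight); labor 183/183 (tight).
From A_Bᵀ y = c: 5·y_dye + 5·y_labor = 45; 5·y_dye + 1·y_labor = 41.
This yields shadow prices y_dye = 8, y_labor = 1.
Reduced cost of linen: c₃ − yᵀa₃ = 9.5 − (8·2 + 1·1) = 9.5 − 17 = -7.5.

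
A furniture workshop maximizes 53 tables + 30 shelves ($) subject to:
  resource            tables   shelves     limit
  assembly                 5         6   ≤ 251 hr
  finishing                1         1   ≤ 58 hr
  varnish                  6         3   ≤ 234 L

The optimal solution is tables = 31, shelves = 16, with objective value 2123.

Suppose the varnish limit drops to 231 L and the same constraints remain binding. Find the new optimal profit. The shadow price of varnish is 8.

2099

Δb = -3, so new z* = 2123 + (8)·(-3) = 2123 − 24 = 2099.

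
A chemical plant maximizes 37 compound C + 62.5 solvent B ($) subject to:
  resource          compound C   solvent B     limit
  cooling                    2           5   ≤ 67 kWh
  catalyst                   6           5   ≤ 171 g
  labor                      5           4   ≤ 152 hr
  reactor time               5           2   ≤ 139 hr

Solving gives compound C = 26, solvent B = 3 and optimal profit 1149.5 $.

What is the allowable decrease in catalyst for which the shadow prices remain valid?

104

Binding constraints: cooling, catalyst. The basis is B = [[2,5],[6,5]] with det -20.
Per unit decrease in catalyst, x* moves by d = (-0.25, 0.1).
The basis stays optimal until compound C reaches 0; allowable decrease = 104 g.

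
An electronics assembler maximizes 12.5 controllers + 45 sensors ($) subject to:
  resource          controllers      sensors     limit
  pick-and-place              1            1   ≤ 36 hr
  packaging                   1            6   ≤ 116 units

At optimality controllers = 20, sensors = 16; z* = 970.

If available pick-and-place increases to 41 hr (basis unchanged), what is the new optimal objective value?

Both pick-and-place and packaging are binding at x*.
From A_Bᵀ y = c: 1·y_pick-and-place + 1·y_packaging = 12.5; 1·y_pick-and-place + 6·y_packaging = 45.
This yields shadow prices y_pick-and-place = 6, y_packaging = 6.5.
Δz = y_pick-and-place·Δb = 6 × (5) = 30, so new z* = 970 + 30 = 1000.

1000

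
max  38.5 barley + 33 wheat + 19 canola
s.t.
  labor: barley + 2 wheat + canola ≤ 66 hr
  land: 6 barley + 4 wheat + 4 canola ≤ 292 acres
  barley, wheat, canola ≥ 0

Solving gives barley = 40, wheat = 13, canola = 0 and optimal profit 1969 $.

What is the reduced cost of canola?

-8.5

Both labor and land are binding at x*.
Dual feasibility on the basic columns requires 1·y_labor + 6·y_land = 38.5, 2·y_labor + 4·y_land = 33.
Solving: y_labor = 5.5, y_land = 5.5.
Reduced cost of canola: c₃ − yᵀa₃ = 19 − (5.5·1 + 5.5·4) = 19 − 27.5 = -8.5.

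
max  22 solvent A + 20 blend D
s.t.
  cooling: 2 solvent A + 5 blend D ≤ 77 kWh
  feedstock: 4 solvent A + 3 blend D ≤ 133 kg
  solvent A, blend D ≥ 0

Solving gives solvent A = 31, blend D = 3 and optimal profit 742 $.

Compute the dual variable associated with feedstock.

5

At the optimum: cooling uses 77 of 77 (binding); feedstock uses 133 of 133 (binding).
The binding rows give the dual system: 2·y_cooling + 4·y_feedstock = 22 and 5·y_cooling + 3·y_feedstock = 20.
Solving: y_cooling = 1, y_feedstock = 5.
Shadow price of feedstock = 5.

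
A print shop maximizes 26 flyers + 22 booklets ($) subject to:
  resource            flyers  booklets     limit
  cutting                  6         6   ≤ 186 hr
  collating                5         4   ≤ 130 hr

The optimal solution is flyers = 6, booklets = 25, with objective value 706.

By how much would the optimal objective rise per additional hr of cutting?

1

At the optimum: cutting uses 186 of 186 (binding); collating uses 130 of 130 (binding).
Dual feasibility on the basic columns requires 6·y_cutting + 5·y_collating = 26, 6·y_cutting + 4·y_collating = 22.
This yields shadow prices y_cutting = 1, y_collating = 4.
Shadow price of cutting = 1.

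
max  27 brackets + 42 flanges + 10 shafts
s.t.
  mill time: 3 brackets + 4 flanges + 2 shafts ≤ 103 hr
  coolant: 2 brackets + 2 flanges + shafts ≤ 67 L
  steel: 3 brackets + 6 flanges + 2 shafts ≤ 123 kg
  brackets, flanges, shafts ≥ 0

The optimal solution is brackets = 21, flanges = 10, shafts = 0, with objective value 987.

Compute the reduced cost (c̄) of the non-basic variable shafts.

Binding: mill time and steel. Non-binding: coolant (5 unused).
Slack constraints have shadow price 0 (complementary slackness).
Dual feasibility on the basic columns requires 3·y_mill time + 3·y_steel = 27, 4·y_mill time + 6·y_steel = 42.
→ y_mill time = 6 and y_steel = 3.
Reduced cost of shafts: c₃ − yᵀa₃ = 10 − (6·2 + 3·2) = 10 − 18 = -8.

-8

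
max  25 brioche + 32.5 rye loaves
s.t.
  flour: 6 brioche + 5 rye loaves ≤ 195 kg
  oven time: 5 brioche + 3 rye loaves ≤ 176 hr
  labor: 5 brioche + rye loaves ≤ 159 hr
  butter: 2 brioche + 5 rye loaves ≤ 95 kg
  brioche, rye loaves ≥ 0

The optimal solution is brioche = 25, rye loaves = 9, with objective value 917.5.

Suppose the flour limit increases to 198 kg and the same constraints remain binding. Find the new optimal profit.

At the optimum: flour uses 195 of 195 (binding); oven time uses 152 of 176 (slack = 24); labor uses 134 of 159 (slack = 25); butter uses 95 of 95 (binding).
Since oven time, labor are not tight, their duals are 0.
Dual feasibility on the basic columns requires 6·y_flour + 2·y_butter = 25, 5·y_flour + 5·y_butter = 32.5.
→ y_flour = 3 and y_butter = 3.5.
Δz = y_flour·Δb = 3 × (3) = 9, so new z* = 917.5 + 9 = 926.5.

926.5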